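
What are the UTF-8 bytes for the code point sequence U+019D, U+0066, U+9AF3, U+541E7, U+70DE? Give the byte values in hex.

U+019D: 2-byte form → C6 9D.
U+0066: 1-byte form → 66.
U+9AF3: 3-byte form → E9 AB B3.
U+541E7: 4-byte form → F1 94 87 A7.
U+70DE: 3-byte form → E7 83 9E.
Concatenated (13 bytes): C6 9D 66 E9 AB B3 F1 94 87 A7 E7 83 9E.

C6 9D 66 E9 AB B3 F1 94 87 A7 E7 83 9E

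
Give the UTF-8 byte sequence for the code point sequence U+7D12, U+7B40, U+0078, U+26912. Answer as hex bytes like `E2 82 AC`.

E7 B4 92 E7 AD 80 78 F0 A6 A4 92

U+7D12: 3-byte form → E7 B4 92.
U+7B40: 3-byte form → E7 AD 80.
U+0078: 1-byte form → 78.
U+26912: 4-byte form → F0 A6 A4 92.
Concatenated (11 bytes): E7 B4 92 E7 AD 80 78 F0 A6 A4 92.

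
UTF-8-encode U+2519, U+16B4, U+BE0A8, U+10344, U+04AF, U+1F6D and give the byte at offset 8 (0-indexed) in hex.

0x82

U+2519 → 3-byte form E2 94 99 at offsets 0–2.
U+16B4 → 3-byte form E1 9A B4 at offsets 3–5.
U+BE0A8 → 4-byte form F2 BE 82 A8 at offsets 6–9.
Offset 8 falls in char 3's range; it's byte 3 of F2 BE 82 A8 = 0x82.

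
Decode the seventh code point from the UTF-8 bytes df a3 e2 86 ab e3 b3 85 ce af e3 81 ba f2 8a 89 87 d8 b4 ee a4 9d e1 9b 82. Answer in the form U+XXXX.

U+0634

Offset 0: leading byte 0xDF = 11011111 → 2-byte char #1 = DF A3.
Offset 2: leading byte 0xE2 = 11100010 → 3-byte char #2 = E2 86 AB.
Offset 5: leading byte 0xE3 = 11100011 → 3-byte char #3 = E3 B3 85.
Offset 8: leading byte 0xCE = 11001110 → 2-byte char #4 = CE AF.
Offset 10: leading byte 0xE3 = 11100011 → 3-byte char #5 = E3 81 BA.
Offset 13: leading byte 0xF2 = 11110010 → 4-byte char #6 = F2 8A 89 87.
Offset 17: leading byte 0xD8 = 11011000 → 2-byte char #7 = D8 B4.
Leading byte 0xD8 = 11011000 matches 110xxxxx → 2-byte sequence.
Byte 1: 0xD8 = 11011000, payload 11000 (5 bits).
Byte 2: 0xB4 = 10110100 (10xxxxxx ✓), payload 110100.
Concatenate: 11000110100 = 0x634 (11 bits → U+0634).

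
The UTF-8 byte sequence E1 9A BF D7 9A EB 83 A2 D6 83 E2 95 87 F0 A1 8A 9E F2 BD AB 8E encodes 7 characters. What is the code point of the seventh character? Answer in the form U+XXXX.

Offset 0: leading byte 0xE1 = 11100001 → 3-byte char #1 = E1 9A BF.
Offset 3: leading byte 0xD7 = 11010111 → 2-byte char #2 = D7 9A.
Offset 5: leading byte 0xEB = 11101011 → 3-byte char #3 = EB 83 A2.
Offset 8: leading byte 0xD6 = 11010110 → 2-byte char #4 = D6 83.
Offset 10: leading byte 0xE2 = 11100010 → 3-byte char #5 = E2 95 87.
Offset 13: leading byte 0xF0 = 11110000 → 4-byte char #6 = F0 A1 8A 9E.
Offset 17: leading byte 0xF2 = 11110010 → 4-byte char #7 = F2 BD AB 8E.
Leading byte 0xF2 = 11110010 matches 11110xxx → 4-byte sequence.
Byte 1: 0xF2 = 11110010, payload 010 (3 bits).
Byte 2: 0xBD = 10111101 (10xxxxxx ✓), payload 111101.
Byte 3: 0xAB = 10101011 (10xxxxxx ✓), payload 101011.
Byte 4: 0x8E = 10001110 (10xxxxxx ✓), payload 001110.
Concatenate: 010111101101011001110 = 0xBDACE (21 bits → U+BDACE).

U+BDACE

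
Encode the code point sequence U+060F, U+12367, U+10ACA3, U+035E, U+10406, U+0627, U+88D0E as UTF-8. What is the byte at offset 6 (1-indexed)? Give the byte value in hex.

0xA7

1-indexed offset 6 is 0-indexed offset 5.
U+060F → 2-byte form D8 8F at offsets 0–1.
U+12367 → 4-byte form F0 92 8D A7 at offsets 2–5.
Offset 5 falls in char 2's range; it's byte 4 of F0 92 8D A7 = 0xA7.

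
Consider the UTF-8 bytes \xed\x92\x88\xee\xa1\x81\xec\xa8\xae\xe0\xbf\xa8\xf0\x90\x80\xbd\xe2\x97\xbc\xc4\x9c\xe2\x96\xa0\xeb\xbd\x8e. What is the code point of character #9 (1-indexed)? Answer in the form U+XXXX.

Offset 0: leading byte 0xED = 11101101 → 3-byte char #1 = ED 92 88.
Offset 3: leading byte 0xEE = 11101110 → 3-byte char #2 = EE A1 81.
Offset 6: leading byte 0xEC = 11101100 → 3-byte char #3 = EC A8 AE.
Offset 9: leading byte 0xE0 = 11100000 → 3-byte char #4 = E0 BF A8.
Offset 12: leading byte 0xF0 = 11110000 → 4-byte char #5 = F0 90 80 BD.
Offset 16: leading byte 0xE2 = 11100010 → 3-byte char #6 = E2 97 BC.
Offset 19: leading byte 0xC4 = 11000100 → 2-byte char #7 = C4 9C.
Offset 21: leading byte 0xE2 = 11100010 → 3-byte char #8 = E2 96 A0.
Offset 24: leading byte 0xEB = 11101011 → 3-byte char #9 = EB BD 8E.
Leading byte 0xEB = 11101011 matches 1110xxxx → 3-byte sequence.
Byte 1: 0xEB = 11101011, payload 1011 (4 bits).
Byte 2: 0xBD = 10111101 (10xxxxxx ✓), payload 111101.
Byte 3: 0x8E = 10001110 (10xxxxxx ✓), payload 001110.
Concatenate: 1011111101001110 = 0xBF4E (16 bits → U+BF4E).

U+BF4E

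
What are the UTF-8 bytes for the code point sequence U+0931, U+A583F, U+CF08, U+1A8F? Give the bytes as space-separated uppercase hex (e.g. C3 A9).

E0 A4 B1 F2 A5 A0 BF EC BC 88 E1 AA 8F

U+0931: 3-byte form → E0 A4 B1.
U+A583F: 4-byte form → F2 A5 A0 BF.
U+CF08: 3-byte form → EC BC 88.
U+1A8F: 3-byte form → E1 AA 8F.
Concatenated (13 bytes): E0 A4 B1 F2 A5 A0 BF EC BC 88 E1 AA 8F.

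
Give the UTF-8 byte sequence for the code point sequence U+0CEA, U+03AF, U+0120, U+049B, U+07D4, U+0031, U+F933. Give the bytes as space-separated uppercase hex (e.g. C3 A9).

E0 B3 AA CE AF C4 A0 D2 9B DF 94 31 EF A4 B3

U+0CEA: 3-byte form → E0 B3 AA.
U+03AF: 2-byte form → CE AF.
U+0120: 2-byte form → C4 A0.
U+049B: 2-byte form → D2 9B.
U+07D4: 2-byte form → DF 94.
U+0031: 1-byte form → 31.
U+F933: 3-byte form → EF A4 B3.
Concatenated (15 bytes): E0 B3 AA CE AF C4 A0 D2 9B DF 94 31 EF A4 B3.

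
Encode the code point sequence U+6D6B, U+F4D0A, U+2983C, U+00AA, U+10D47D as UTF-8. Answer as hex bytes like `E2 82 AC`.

U+6D6B: 3-byte form → E6 B5 AB.
U+F4D0A: 4-byte form → F3 B4 B4 8A.
U+2983C: 4-byte form → F0 A9 A0 BC.
U+00AA: 2-byte form → C2 AA.
U+10D47D: 4-byte form → F4 8D 91 BD.
Concatenated (17 bytes): E6 B5 AB F3 B4 B4 8A F0 A9 A0 BC C2 AA F4 8D 91 BD.

E6 B5 AB F3 B4 B4 8A F0 A9 A0 BC C2 AA F4 8D 91 BD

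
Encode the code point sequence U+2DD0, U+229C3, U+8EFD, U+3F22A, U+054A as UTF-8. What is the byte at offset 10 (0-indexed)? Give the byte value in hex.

0xF0

U+2DD0 → 3-byte form E2 B7 90 at offsets 0–2.
U+229C3 → 4-byte form F0 A2 A7 83 at offsets 3–6.
U+8EFD → 3-byte form E8 BB BD at offsets 7–9.
U+3F22A → 4-byte form F0 BF 88 AA at offsets 10–13.
Offset 10 falls in char 4's range; it's byte 1 of F0 BF 88 AA = 0xF0.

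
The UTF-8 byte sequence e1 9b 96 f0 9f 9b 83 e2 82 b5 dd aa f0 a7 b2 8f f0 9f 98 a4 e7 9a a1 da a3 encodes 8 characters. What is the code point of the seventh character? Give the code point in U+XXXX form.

Offset 0: leading byte 0xE1 = 11100001 → 3-byte char #1 = E1 9B 96.
Offset 3: leading byte 0xF0 = 11110000 → 4-byte char #2 = F0 9F 9B 83.
Offset 7: leading byte 0xE2 = 11100010 → 3-byte char #3 = E2 82 B5.
Offset 10: leading byte 0xDD = 11011101 → 2-byte char #4 = DD AA.
Offset 12: leading byte 0xF0 = 11110000 → 4-byte char #5 = F0 A7 B2 8F.
Offset 16: leading byte 0xF0 = 11110000 → 4-byte char #6 = F0 9F 98 A4.
Offset 20: leading byte 0xE7 = 11100111 → 3-byte char #7 = E7 9A A1.
Leading byte 0xE7 = 11100111 matches 1110xxxx → 3-byte sequence.
Byte 1: 0xE7 = 11100111, payload 0111 (4 bits).
Byte 2: 0x9A = 10011010 (10xxxxxx ✓), payload 011010.
Byte 3: 0xA1 = 10100001 (10xxxxxx ✓), payload 100001.
Concatenate: 0111011010100001 = 0x76A1 (16 bits → U+76A1).

U+76A1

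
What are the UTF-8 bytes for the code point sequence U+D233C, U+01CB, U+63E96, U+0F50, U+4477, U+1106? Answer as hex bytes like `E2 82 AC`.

F3 92 8C BC C7 8B F1 A3 BA 96 E0 BD 90 E4 91 B7 E1 84 86

U+D233C: 4-byte form → F3 92 8C BC.
U+01CB: 2-byte form → C7 8B.
U+63E96: 4-byte form → F1 A3 BA 96.
U+0F50: 3-byte form → E0 BD 90.
U+4477: 3-byte form → E4 91 B7.
U+1106: 3-byte form → E1 84 86.
Concatenated (19 bytes): F3 92 8C BC C7 8B F1 A3 BA 96 E0 BD 90 E4 91 B7 E1 84 86.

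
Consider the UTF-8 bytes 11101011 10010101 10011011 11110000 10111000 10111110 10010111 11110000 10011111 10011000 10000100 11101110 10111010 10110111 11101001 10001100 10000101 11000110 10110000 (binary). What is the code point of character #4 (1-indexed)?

U+EEB7

Offset 0: leading byte 0xEB = 11101011 → 3-byte char #1 = EB 95 9B.
Offset 3: leading byte 0xF0 = 11110000 → 4-byte char #2 = F0 B8 BE 97.
Offset 7: leading byte 0xF0 = 11110000 → 4-byte char #3 = F0 9F 98 84.
Offset 11: leading byte 0xEE = 11101110 → 3-byte char #4 = EE BA B7.
Leading byte 0xEE = 11101110 matches 1110xxxx → 3-byte sequence.
Byte 1: 0xEE = 11101110, payload 1110 (4 bits).
Byte 2: 0xBA = 10111010 (10xxxxxx ✓), payload 111010.
Byte 3: 0xB7 = 10110111 (10xxxxxx ✓), payload 110111.
Concatenate: 1110111010110111 = 0xEEB7 (16 bits → U+EEB7).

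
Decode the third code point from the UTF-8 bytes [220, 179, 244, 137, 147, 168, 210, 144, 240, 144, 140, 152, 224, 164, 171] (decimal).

Offset 0: leading byte 0xDC = 11011100 → 2-byte char #1 = DC B3.
Offset 2: leading byte 0xF4 = 11110100 → 4-byte char #2 = F4 89 93 A8.
Offset 6: leading byte 0xD2 = 11010010 → 2-byte char #3 = D2 90.
Leading byte 0xD2 = 11010010 matches 110xxxxx → 2-byte sequence.
Byte 1: 0xD2 = 11010010, payload 10010 (5 bits).
Byte 2: 0x90 = 10010000 (10xxxxxx ✓), payload 010000.
Concatenate: 10010010000 = 0x490 (11 bits → U+0490).

U+0490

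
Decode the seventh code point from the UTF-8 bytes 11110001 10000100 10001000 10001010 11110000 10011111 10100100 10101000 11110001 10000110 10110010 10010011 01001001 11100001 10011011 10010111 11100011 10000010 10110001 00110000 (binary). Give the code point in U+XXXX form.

Offset 0: leading byte 0xF1 = 11110001 → 4-byte char #1 = F1 84 88 8A.
Offset 4: leading byte 0xF0 = 11110000 → 4-byte char #2 = F0 9F A4 A8.
Offset 8: leading byte 0xF1 = 11110001 → 4-byte char #3 = F1 86 B2 93.
Offset 12: leading byte 0x49 = 01001001 → 1-byte char #4 = 49.
Offset 13: leading byte 0xE1 = 11100001 → 3-byte char #5 = E1 9B 97.
Offset 16: leading byte 0xE3 = 11100011 → 3-byte char #6 = E3 82 B1.
Offset 19: leading byte 0x30 = 00110000 → 1-byte char #7 = 30.
Leading byte 0x30 = 00110000 matches 0xxxxxxx → 1-byte sequence.
Byte 1: 0x30 = 00110000, payload 0110000 (7 bits).
Concatenate: 0110000 = 0x30 (7 bits → U+0030).

U+0030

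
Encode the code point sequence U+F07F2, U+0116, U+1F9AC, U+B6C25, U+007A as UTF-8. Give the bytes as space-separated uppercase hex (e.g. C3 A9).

F3 B0 9F B2 C4 96 F0 9F A6 AC F2 B6 B0 A5 7A

U+F07F2: 4-byte form → F3 B0 9F B2.
U+0116: 2-byte form → C4 96.
U+1F9AC: 4-byte form → F0 9F A6 AC.
U+B6C25: 4-byte form → F2 B6 B0 A5.
U+007A: 1-byte form → 7A.
Concatenated (15 bytes): F3 B0 9F B2 C4 96 F0 9F A6 AC F2 B6 B0 A5 7A.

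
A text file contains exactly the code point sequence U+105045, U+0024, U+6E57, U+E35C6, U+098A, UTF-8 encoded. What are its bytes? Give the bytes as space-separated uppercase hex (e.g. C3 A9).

F4 85 81 85 24 E6 B9 97 F3 A3 97 86 E0 A6 8A

U+105045: 4-byte form → F4 85 81 85.
U+0024: 1-byte form → 24.
U+6E57: 3-byte form → E6 B9 97.
U+E35C6: 4-byte form → F3 A3 97 86.
U+098A: 3-byte form → E0 A6 8A.
Concatenated (15 bytes): F4 85 81 85 24 E6 B9 97 F3 A3 97 86 E0 A6 8A.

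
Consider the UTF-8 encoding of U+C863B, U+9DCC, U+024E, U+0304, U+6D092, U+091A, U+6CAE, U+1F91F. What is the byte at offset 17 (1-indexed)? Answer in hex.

0xA4

1-indexed offset 17 is 0-indexed offset 16.
U+C863B → 4-byte form F3 88 98 BB at offsets 0–3.
U+9DCC → 3-byte form E9 B7 8C at offsets 4–6.
U+024E → 2-byte form C9 8E at offsets 7–8.
U+0304 → 2-byte form CC 84 at offsets 9–10.
U+6D092 → 4-byte form F1 AD 82 92 at offsets 11–14.
U+091A → 3-byte form E0 A4 9A at offsets 15–17.
Offset 16 falls in char 6's range; it's byte 2 of E0 A4 9A = 0xA4.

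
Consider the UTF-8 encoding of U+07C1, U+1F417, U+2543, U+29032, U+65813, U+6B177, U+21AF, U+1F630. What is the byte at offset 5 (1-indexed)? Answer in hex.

0x90

1-indexed offset 5 is 0-indexed offset 4.
U+07C1 → 2-byte form DF 81 at offsets 0–1.
U+1F417 → 4-byte form F0 9F 90 97 at offsets 2–5.
Offset 4 falls in char 2's range; it's byte 3 of F0 9F 90 97 = 0x90.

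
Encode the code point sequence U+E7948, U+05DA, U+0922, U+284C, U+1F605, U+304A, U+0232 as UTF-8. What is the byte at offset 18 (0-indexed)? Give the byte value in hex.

U+E7948 → 4-byte form F3 A7 A5 88 at offsets 0–3.
U+05DA → 2-byte form D7 9A at offsets 4–5.
U+0922 → 3-byte form E0 A4 A2 at offsets 6–8.
U+284C → 3-byte form E2 A1 8C at offsets 9–11.
U+1F605 → 4-byte form F0 9F 98 85 at offsets 12–15.
U+304A → 3-byte form E3 81 8A at offsets 16–18.
Offset 18 falls in char 6's range; it's byte 3 of E3 81 8A = 0x8A.

0x8A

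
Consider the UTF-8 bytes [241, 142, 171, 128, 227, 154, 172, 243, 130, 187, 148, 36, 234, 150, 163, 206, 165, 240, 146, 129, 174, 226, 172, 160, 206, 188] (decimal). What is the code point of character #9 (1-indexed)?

Offset 0: leading byte 0xF1 = 11110001 → 4-byte char #1 = F1 8E AB 80.
Offset 4: leading byte 0xE3 = 11100011 → 3-byte char #2 = E3 9A AC.
Offset 7: leading byte 0xF3 = 11110011 → 4-byte char #3 = F3 82 BB 94.
Offset 11: leading byte 0x24 = 00100100 → 1-byte char #4 = 24.
Offset 12: leading byte 0xEA = 11101010 → 3-byte char #5 = EA 96 A3.
Offset 15: leading byte 0xCE = 11001110 → 2-byte char #6 = CE A5.
Offset 17: leading byte 0xF0 = 11110000 → 4-byte char #7 = F0 92 81 AE.
Offset 21: leading byte 0xE2 = 11100010 → 3-byte char #8 = E2 AC A0.
Offset 24: leading byte 0xCE = 11001110 → 2-byte char #9 = CE BC.
Leading byte 0xCE = 11001110 matches 110xxxxx → 2-byte sequence.
Byte 1: 0xCE = 11001110, payload 01110 (5 bits).
Byte 2: 0xBC = 10111100 (10xxxxxx ✓), payload 111100.
Concatenate: 01110111100 = 0x3BC (11 bits → U+03BC).

U+03BC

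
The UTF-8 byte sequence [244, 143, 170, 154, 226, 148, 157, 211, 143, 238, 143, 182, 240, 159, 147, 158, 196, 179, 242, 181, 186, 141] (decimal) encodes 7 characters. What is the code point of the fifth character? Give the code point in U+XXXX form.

Offset 0: leading byte 0xF4 = 11110100 → 4-byte char #1 = F4 8F AA 9A.
Offset 4: leading byte 0xE2 = 11100010 → 3-byte char #2 = E2 94 9D.
Offset 7: leading byte 0xD3 = 11010011 → 2-byte char #3 = D3 8F.
Offset 9: leading byte 0xEE = 11101110 → 3-byte char #4 = EE 8F B6.
Offset 12: leading byte 0xF0 = 11110000 → 4-byte char #5 = F0 9F 93 9E.
Leading byte 0xF0 = 11110000 matches 11110xxx → 4-byte sequence.
Byte 1: 0xF0 = 11110000, payload 000 (3 bits).
Byte 2: 0x9F = 10011111 (10xxxxxx ✓), payload 011111.
Byte 3: 0x93 = 10010011 (10xxxxxx ✓), payload 010011.
Byte 4: 0x9E = 10011110 (10xxxxxx ✓), payload 011110.
Concatenate: 000011111010011011110 = 0x1F4DE (21 bits → U+1F4DE).

U+1F4DE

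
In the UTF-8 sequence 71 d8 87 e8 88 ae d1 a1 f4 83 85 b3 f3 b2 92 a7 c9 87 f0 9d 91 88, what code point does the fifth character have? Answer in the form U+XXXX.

Offset 0: leading byte 0x71 = 01110001 → 1-byte char #1 = 71.
Offset 1: leading byte 0xD8 = 11011000 → 2-byte char #2 = D8 87.
Offset 3: leading byte 0xE8 = 11101000 → 3-byte char #3 = E8 88 AE.
Offset 6: leading byte 0xD1 = 11010001 → 2-byte char #4 = D1 A1.
Offset 8: leading byte 0xF4 = 11110100 → 4-byte char #5 = F4 83 85 B3.
Leading byte 0xF4 = 11110100 matches 11110xxx → 4-byte sequence.
Byte 1: 0xF4 = 11110100, payload 100 (3 bits).
Byte 2: 0x83 = 10000011 (10xxxxxx ✓), payload 000011.
Byte 3: 0x85 = 10000101 (10xxxxxx ✓), payload 000101.
Byte 4: 0xB3 = 10110011 (10xxxxxx ✓), payload 110011.
Concatenate: 100000011000101110011 = 0x103173 (21 bits → U+103173).

U+103173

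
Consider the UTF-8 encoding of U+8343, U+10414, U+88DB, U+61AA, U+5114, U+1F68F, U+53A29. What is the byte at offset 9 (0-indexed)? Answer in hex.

U+8343 → 3-byte form E8 8D 83 at offsets 0–2.
U+10414 → 4-byte form F0 90 90 94 at offsets 3–6.
U+88DB → 3-byte form E8 A3 9B at offsets 7–9.
Offset 9 falls in char 3's range; it's byte 3 of E8 A3 9B = 0x9B.

0x9B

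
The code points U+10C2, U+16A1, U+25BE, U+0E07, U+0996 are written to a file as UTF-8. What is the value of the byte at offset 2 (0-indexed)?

0x82

U+10C2 → 3-byte form E1 83 82 at offsets 0–2.
Offset 2 falls in char 1's range; it's byte 3 of E1 83 82 = 0x82.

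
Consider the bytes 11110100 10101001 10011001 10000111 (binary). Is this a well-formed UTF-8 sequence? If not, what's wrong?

invalid (encodes a value above U+10FFFF)

Leading byte 0xF4 = 11110100 → 4-byte form.
Payload = 0x129647, which exceeds U+10FFFF, the maximum Unicode code point. (Leading bytes F5–FF, or F4 followed by ≥ 0x90, are invalid.)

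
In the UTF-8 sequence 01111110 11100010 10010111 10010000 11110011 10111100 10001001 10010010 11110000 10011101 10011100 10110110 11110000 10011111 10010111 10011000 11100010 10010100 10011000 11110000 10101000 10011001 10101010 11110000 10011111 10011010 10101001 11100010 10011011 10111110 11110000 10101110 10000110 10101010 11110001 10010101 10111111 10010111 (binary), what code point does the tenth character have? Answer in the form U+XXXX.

U+2E1AA

Offset 0: leading byte 0x7E = 01111110 → 1-byte char #1 = 7E.
Offset 1: leading byte 0xE2 = 11100010 → 3-byte char #2 = E2 97 90.
Offset 4: leading byte 0xF3 = 11110011 → 4-byte char #3 = F3 BC 89 92.
Offset 8: leading byte 0xF0 = 11110000 → 4-byte char #4 = F0 9D 9C B6.
Offset 12: leading byte 0xF0 = 11110000 → 4-byte char #5 = F0 9F 97 98.
Offset 16: leading byte 0xE2 = 11100010 → 3-byte char #6 = E2 94 98.
Offset 19: leading byte 0xF0 = 11110000 → 4-byte char #7 = F0 A8 99 AA.
Offset 23: leading byte 0xF0 = 11110000 → 4-byte char #8 = F0 9F 9A A9.
Offset 27: leading byte 0xE2 = 11100010 → 3-byte char #9 = E2 9B BE.
Offset 30: leading byte 0xF0 = 11110000 → 4-byte char #10 = F0 AE 86 AA.
Leading byte 0xF0 = 11110000 matches 11110xxx → 4-byte sequence.
Byte 1: 0xF0 = 11110000, payload 000 (3 bits).
Byte 2: 0xAE = 10101110 (10xxxxxx ✓), payload 101110.
Byte 3: 0x86 = 10000110 (10xxxxxx ✓), payload 000110.
Byte 4: 0xAA = 10101010 (10xxxxxx ✓), payload 101010.
Concatenate: 000101110000110101010 = 0x2E1AA (21 bits → U+2E1AA).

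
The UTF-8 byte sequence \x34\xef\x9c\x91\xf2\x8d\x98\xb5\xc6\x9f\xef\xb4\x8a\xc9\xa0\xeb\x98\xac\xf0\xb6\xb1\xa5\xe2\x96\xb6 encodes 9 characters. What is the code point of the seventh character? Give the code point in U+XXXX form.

U+B62C

Offset 0: leading byte 0x34 = 00110100 → 1-byte char #1 = 34.
Offset 1: leading byte 0xEF = 11101111 → 3-byte char #2 = EF 9C 91.
Offset 4: leading byte 0xF2 = 11110010 → 4-byte char #3 = F2 8D 98 B5.
Offset 8: leading byte 0xC6 = 11000110 → 2-byte char #4 = C6 9F.
Offset 10: leading byte 0xEF = 11101111 → 3-byte char #5 = EF B4 8A.
Offset 13: leading byte 0xC9 = 11001001 → 2-byte char #6 = C9 A0.
Offset 15: leading byte 0xEB = 11101011 → 3-byte char #7 = EB 98 AC.
Leading byte 0xEB = 11101011 matches 1110xxxx → 3-byte sequence.
Byte 1: 0xEB = 11101011, payload 1011 (4 bits).
Byte 2: 0x98 = 10011000 (10xxxxxx ✓), payload 011000.
Byte 3: 0xAC = 10101100 (10xxxxxx ✓), payload 101100.
Concatenate: 1011011000101100 = 0xB62C (16 bits → U+B62C).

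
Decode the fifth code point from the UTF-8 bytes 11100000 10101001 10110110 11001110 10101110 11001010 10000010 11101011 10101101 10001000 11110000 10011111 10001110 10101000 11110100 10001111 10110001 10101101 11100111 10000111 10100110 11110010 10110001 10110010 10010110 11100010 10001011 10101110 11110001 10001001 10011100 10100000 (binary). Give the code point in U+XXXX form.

U+1F3A8

Offset 0: leading byte 0xE0 = 11100000 → 3-byte char #1 = E0 A9 B6.
Offset 3: leading byte 0xCE = 11001110 → 2-byte char #2 = CE AE.
Offset 5: leading byte 0xCA = 11001010 → 2-byte char #3 = CA 82.
Offset 7: leading byte 0xEB = 11101011 → 3-byte char #4 = EB AD 88.
Offset 10: leading byte 0xF0 = 11110000 → 4-byte char #5 = F0 9F 8E A8.
Leading byte 0xF0 = 11110000 matches 11110xxx → 4-byte sequence.
Byte 1: 0xF0 = 11110000, payload 000 (3 bits).
Byte 2: 0x9F = 10011111 (10xxxxxx ✓), payload 011111.
Byte 3: 0x8E = 10001110 (10xxxxxx ✓), payload 001110.
Byte 4: 0xA8 = 10101000 (10xxxxxx ✓), payload 101000.
Concatenate: 000011111001110101000 = 0x1F3A8 (21 bits → U+1F3A8).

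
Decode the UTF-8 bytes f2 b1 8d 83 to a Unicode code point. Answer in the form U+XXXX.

U+B1343

Leading byte 0xF2 = 11110010 matches 11110xxx → 4-byte sequence.
Byte 1: 0xF2 = 11110010, payload 010 (3 bits).
Byte 2: 0xB1 = 10110001 (10xxxxxx ✓), payload 110001.
Byte 3: 0x8D = 10001101 (10xxxxxx ✓), payload 001101.
Byte 4: 0x83 = 10000011 (10xxxxxx ✓), payload 000011.
Concatenate: 010110001001101000011 = 0xB1343 (21 bits → U+B1343).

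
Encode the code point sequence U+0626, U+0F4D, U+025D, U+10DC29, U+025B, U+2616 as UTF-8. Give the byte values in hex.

D8 A6 E0 BD 8D C9 9D F4 8D B0 A9 C9 9B E2 98 96

U+0626: 2-byte form → D8 A6.
U+0F4D: 3-byte form → E0 BD 8D.
U+025D: 2-byte form → C9 9D.
U+10DC29: 4-byte form → F4 8D B0 A9.
U+025B: 2-byte form → C9 9B.
U+2616: 3-byte form → E2 98 96.
Concatenated (16 bytes): D8 A6 E0 BD 8D C9 9D F4 8D B0 A9 C9 9B E2 98 96.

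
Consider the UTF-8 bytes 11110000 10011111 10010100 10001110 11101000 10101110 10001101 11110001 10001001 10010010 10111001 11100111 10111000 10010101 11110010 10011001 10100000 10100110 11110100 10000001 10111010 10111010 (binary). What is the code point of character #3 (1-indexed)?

Offset 0: leading byte 0xF0 = 11110000 → 4-byte char #1 = F0 9F 94 8E.
Offset 4: leading byte 0xE8 = 11101000 → 3-byte char #2 = E8 AE 8D.
Offset 7: leading byte 0xF1 = 11110001 → 4-byte char #3 = F1 89 92 B9.
Leading byte 0xF1 = 11110001 matches 11110xxx → 4-byte sequence.
Byte 1: 0xF1 = 11110001, payload 001 (3 bits).
Byte 2: 0x89 = 10001001 (10xxxxxx ✓), payload 001001.
Byte 3: 0x92 = 10010010 (10xxxxxx ✓), payload 010010.
Byte 4: 0xB9 = 10111001 (10xxxxxx ✓), payload 111001.
Concatenate: 001001001010010111001 = 0x494B9 (21 bits → U+494B9).

U+494B9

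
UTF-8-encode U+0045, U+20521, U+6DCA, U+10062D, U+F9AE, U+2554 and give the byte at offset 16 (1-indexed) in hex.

0xE2

1-indexed offset 16 is 0-indexed offset 15.
U+0045 → 1-byte form 45 at offsets 0–0.
U+20521 → 4-byte form F0 A0 94 A1 at offsets 1–4.
U+6DCA → 3-byte form E6 B7 8A at offsets 5–7.
U+10062D → 4-byte form F4 80 98 AD at offsets 8–11.
U+F9AE → 3-byte form EF A6 AE at offsets 12–14.
U+2554 → 3-byte form E2 95 94 at offsets 15–17.
Offset 15 falls in char 6's range; it's byte 1 of E2 95 94 = 0xE2.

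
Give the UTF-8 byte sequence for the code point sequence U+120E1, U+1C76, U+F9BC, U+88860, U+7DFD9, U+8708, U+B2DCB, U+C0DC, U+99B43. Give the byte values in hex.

F0 92 83 A1 E1 B1 B6 EF A6 BC F2 88 A1 A0 F1 BD BF 99 E8 9C 88 F2 B2 B7 8B EC 83 9C F2 99 AD 83

U+120E1: 4-byte form → F0 92 83 A1.
U+1C76: 3-byte form → E1 B1 B6.
U+F9BC: 3-byte form → EF A6 BC.
U+88860: 4-byte form → F2 88 A1 A0.
U+7DFD9: 4-byte form → F1 BD BF 99.
U+8708: 3-byte form → E8 9C 88.
U+B2DCB: 4-byte form → F2 B2 B7 8B.
U+C0DC: 3-byte form → EC 83 9C.
U+99B43: 4-byte form → F2 99 AD 83.
Concatenated (32 bytes): F0 92 83 A1 E1 B1 B6 EF A6 BC F2 88 A1 A0 F1 BD BF 99 E8 9C 88 F2 B2 B7 8B EC 83 9C F2 99 AD 83.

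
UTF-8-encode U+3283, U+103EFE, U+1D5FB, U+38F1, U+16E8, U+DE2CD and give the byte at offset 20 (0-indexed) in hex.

0x8D

U+3283 → 3-byte form E3 8A 83 at offsets 0–2.
U+103EFE → 4-byte form F4 83 BB BE at offsets 3–6.
U+1D5FB → 4-byte form F0 9D 97 BB at offsets 7–10.
U+38F1 → 3-byte form E3 A3 B1 at offsets 11–13.
U+16E8 → 3-byte form E1 9B A8 at offsets 14–16.
U+DE2CD → 4-byte form F3 9E 8B 8D at offsets 17–20.
Offset 20 falls in char 6's range; it's byte 4 of F3 9E 8B 8D = 0x8D.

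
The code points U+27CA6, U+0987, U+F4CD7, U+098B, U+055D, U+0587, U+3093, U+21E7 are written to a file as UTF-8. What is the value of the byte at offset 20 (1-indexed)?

1-indexed offset 20 is 0-indexed offset 19.
U+27CA6 → 4-byte form F0 A7 B2 A6 at offsets 0–3.
U+0987 → 3-byte form E0 A6 87 at offsets 4–6.
U+F4CD7 → 4-byte form F3 B4 B3 97 at offsets 7–10.
U+098B → 3-byte form E0 A6 8B at offsets 11–13.
U+055D → 2-byte form D5 9D at offsets 14–15.
U+0587 → 2-byte form D6 87 at offsets 16–17.
U+3093 → 3-byte form E3 82 93 at offsets 18–20.
Offset 19 falls in char 7's range; it's byte 2 of E3 82 93 = 0x82.

0x82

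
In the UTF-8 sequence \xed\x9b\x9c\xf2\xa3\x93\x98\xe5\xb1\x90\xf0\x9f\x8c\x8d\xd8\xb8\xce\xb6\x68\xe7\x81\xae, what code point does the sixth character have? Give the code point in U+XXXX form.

U+03B6

Offset 0: leading byte 0xED = 11101101 → 3-byte char #1 = ED 9B 9C.
Offset 3: leading byte 0xF2 = 11110010 → 4-byte char #2 = F2 A3 93 98.
Offset 7: leading byte 0xE5 = 11100101 → 3-byte char #3 = E5 B1 90.
Offset 10: leading byte 0xF0 = 11110000 → 4-byte char #4 = F0 9F 8C 8D.
Offset 14: leading byte 0xD8 = 11011000 → 2-byte char #5 = D8 B8.
Offset 16: leading byte 0xCE = 11001110 → 2-byte char #6 = CE B6.
Leading byte 0xCE = 11001110 matches 110xxxxx → 2-byte sequence.
Byte 1: 0xCE = 11001110, payload 01110 (5 bits).
Byte 2: 0xB6 = 10110110 (10xxxxxx ✓), payload 110110.
Concatenate: 01110110110 = 0x3B6 (11 bits → U+03B6).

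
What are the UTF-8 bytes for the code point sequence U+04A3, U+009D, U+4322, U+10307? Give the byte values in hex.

D2 A3 C2 9D E4 8C A2 F0 90 8C 87

U+04A3: 2-byte form → D2 A3.
U+009D: 2-byte form → C2 9D.
U+4322: 3-byte form → E4 8C A2.
U+10307: 4-byte form → F0 90 8C 87.
Concatenated (11 bytes): D2 A3 C2 9D E4 8C A2 F0 90 8C 87.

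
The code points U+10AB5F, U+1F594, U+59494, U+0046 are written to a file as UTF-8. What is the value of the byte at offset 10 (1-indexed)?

1-indexed offset 10 is 0-indexed offset 9.
U+10AB5F → 4-byte form F4 8A AD 9F at offsets 0–3.
U+1F594 → 4-byte form F0 9F 96 94 at offsets 4–7.
U+59494 → 4-byte form F1 99 92 94 at offsets 8–11.
Offset 9 falls in char 3's range; it's byte 2 of F1 99 92 94 = 0x99.

0x99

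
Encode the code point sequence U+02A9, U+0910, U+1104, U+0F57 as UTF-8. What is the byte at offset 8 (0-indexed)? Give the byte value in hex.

0xE0

U+02A9 → 2-byte form CA A9 at offsets 0–1.
U+0910 → 3-byte form E0 A4 90 at offsets 2–4.
U+1104 → 3-byte form E1 84 84 at offsets 5–7.
U+0F57 → 3-byte form E0 BD 97 at offsets 8–10.
Offset 8 falls in char 4's range; it's byte 1 of E0 BD 97 = 0xE0.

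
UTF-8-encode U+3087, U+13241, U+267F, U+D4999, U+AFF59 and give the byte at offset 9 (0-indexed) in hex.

U+3087 → 3-byte form E3 82 87 at offsets 0–2.
U+13241 → 4-byte form F0 93 89 81 at offsets 3–6.
U+267F → 3-byte form E2 99 BF at offsets 7–9.
Offset 9 falls in char 3's range; it's byte 3 of E2 99 BF = 0xBF.

0xBF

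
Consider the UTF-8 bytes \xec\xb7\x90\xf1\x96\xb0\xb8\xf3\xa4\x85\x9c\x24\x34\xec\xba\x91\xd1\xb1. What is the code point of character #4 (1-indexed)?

Offset 0: leading byte 0xEC = 11101100 → 3-byte char #1 = EC B7 90.
Offset 3: leading byte 0xF1 = 11110001 → 4-byte char #2 = F1 96 B0 B8.
Offset 7: leading byte 0xF3 = 11110011 → 4-byte char #3 = F3 A4 85 9C.
Offset 11: leading byte 0x24 = 00100100 → 1-byte char #4 = 24.
Leading byte 0x24 = 00100100 matches 0xxxxxxx → 1-byte sequence.
Byte 1: 0x24 = 00100100, payload 0100100 (7 bits).
Concatenate: 0100100 = 0x24 (7 bits → U+0024).

U+0024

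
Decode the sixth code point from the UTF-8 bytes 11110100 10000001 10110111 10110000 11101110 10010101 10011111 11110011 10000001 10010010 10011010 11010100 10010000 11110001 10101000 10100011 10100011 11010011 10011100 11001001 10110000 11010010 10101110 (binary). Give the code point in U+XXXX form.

Offset 0: leading byte 0xF4 = 11110100 → 4-byte char #1 = F4 81 B7 B0.
Offset 4: leading byte 0xEE = 11101110 → 3-byte char #2 = EE 95 9F.
Offset 7: leading byte 0xF3 = 11110011 → 4-byte char #3 = F3 81 92 9A.
Offset 11: leading byte 0xD4 = 11010100 → 2-byte char #4 = D4 90.
Offset 13: leading byte 0xF1 = 11110001 → 4-byte char #5 = F1 A8 A3 A3.
Offset 17: leading byte 0xD3 = 11010011 → 2-byte char #6 = D3 9C.
Leading byte 0xD3 = 11010011 matches 110xxxxx → 2-byte sequence.
Byte 1: 0xD3 = 11010011, payload 10011 (5 bits).
Byte 2: 0x9C = 10011100 (10xxxxxx ✓), payload 011100.
Concatenate: 10011011100 = 0x4DC (11 bits → U+04DC).

U+04DC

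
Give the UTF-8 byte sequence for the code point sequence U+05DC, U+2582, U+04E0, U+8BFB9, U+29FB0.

U+05DC: 2-byte form → D7 9C.
U+2582: 3-byte form → E2 96 82.
U+04E0: 2-byte form → D3 A0.
U+8BFB9: 4-byte form → F2 8B BE B9.
U+29FB0: 4-byte form → F0 A9 BE B0.
Concatenated (15 bytes): D7 9C E2 96 82 D3 A0 F2 8B BE B9 F0 A9 BE B0.

D7 9C E2 96 82 D3 A0 F2 8B BE B9 F0 A9 BE B0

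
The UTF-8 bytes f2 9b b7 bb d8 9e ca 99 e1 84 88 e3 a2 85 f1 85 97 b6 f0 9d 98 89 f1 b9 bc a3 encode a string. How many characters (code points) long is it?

Byte at offset 0: 0xF2 = 11110010 → 4-byte char (#1). Advance 4.
Byte at offset 4: 0xD8 = 11011000 → 2-byte char (#2). Advance 2.
Byte at offset 6: 0xCA = 11001010 → 2-byte char (#3). Advance 2.
Byte at offset 8: 0xE1 = 11100001 → 3-byte char (#4). Advance 3.
Byte at offset 11: 0xE3 = 11100011 → 3-byte char (#5). Advance 3.
Byte at offset 14: 0xF1 = 11110001 → 4-byte char (#6). Advance 4.
Byte at offset 18: 0xF0 = 11110000 → 4-byte char (#7). Advance 4.
Byte at offset 22: 0xF1 = 11110001 → 4-byte char (#8). Advance 4.
Reached end at offset 26 after 8 code points.

8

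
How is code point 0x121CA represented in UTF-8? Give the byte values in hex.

U+121CA = 0x121CA = 74186 decimal. In range U+10000–U+10FFFF → 4-byte form: 11110xxx 10xxxxxx 10xxxxxx 10xxxxxx.
Binary (21 bits): 000010010000111001010.
Split 3+6+6+6: 000 | 010010 | 000111 | 001010.
Byte 1: 11110000 = 0xF0.
Byte 2: 10010010 = 0x92.
Byte 3: 10000111 = 0x87.
Byte 4: 10001010 = 0x8A.

F0 92 87 8A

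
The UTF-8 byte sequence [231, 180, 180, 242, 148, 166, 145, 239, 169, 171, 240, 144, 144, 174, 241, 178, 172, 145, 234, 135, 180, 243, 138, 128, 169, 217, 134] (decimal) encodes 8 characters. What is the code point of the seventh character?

Offset 0: leading byte 0xE7 = 11100111 → 3-byte char #1 = E7 B4 B4.
Offset 3: leading byte 0xF2 = 11110010 → 4-byte char #2 = F2 94 A6 91.
Offset 7: leading byte 0xEF = 11101111 → 3-byte char #3 = EF A9 AB.
Offset 10: leading byte 0xF0 = 11110000 → 4-byte char #4 = F0 90 90 AE.
Offset 14: leading byte 0xF1 = 11110001 → 4-byte char #5 = F1 B2 AC 91.
Offset 18: leading byte 0xEA = 11101010 → 3-byte char #6 = EA 87 B4.
Offset 21: leading byte 0xF3 = 11110011 → 4-byte char #7 = F3 8A 80 A9.
Leading byte 0xF3 = 11110011 matches 11110xxx → 4-byte sequence.
Byte 1: 0xF3 = 11110011, payload 011 (3 bits).
Byte 2: 0x8A = 10001010 (10xxxxxx ✓), payload 001010.
Byte 3: 0x80 = 10000000 (10xxxxxx ✓), payload 000000.
Byte 4: 0xA9 = 10101001 (10xxxxxx ✓), payload 101001.
Concatenate: 011001010000000101001 = 0xCA029 (21 bits → U+CA029).

U+CA029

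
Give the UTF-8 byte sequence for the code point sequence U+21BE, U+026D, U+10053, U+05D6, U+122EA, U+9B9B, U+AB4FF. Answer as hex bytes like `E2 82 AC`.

E2 86 BE C9 AD F0 90 81 93 D7 96 F0 92 8B AA E9 AE 9B F2 AB 93 BF

U+21BE: 3-byte form → E2 86 BE.
U+026D: 2-byte form → C9 AD.
U+10053: 4-byte form → F0 90 81 93.
U+05D6: 2-byte form → D7 96.
U+122EA: 4-byte form → F0 92 8B AA.
U+9B9B: 3-byte form → E9 AE 9B.
U+AB4FF: 4-byte form → F2 AB 93 BF.
Concatenated (22 bytes): E2 86 BE C9 AD F0 90 81 93 D7 96 F0 92 8B AA E9 AE 9B F2 AB 93 BF.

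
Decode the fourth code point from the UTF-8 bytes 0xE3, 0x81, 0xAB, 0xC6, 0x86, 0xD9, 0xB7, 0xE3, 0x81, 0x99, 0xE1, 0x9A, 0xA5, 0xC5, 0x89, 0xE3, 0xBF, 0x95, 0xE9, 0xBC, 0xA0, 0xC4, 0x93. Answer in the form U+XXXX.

Offset 0: leading byte 0xE3 = 11100011 → 3-byte char #1 = E3 81 AB.
Offset 3: leading byte 0xC6 = 11000110 → 2-byte char #2 = C6 86.
Offset 5: leading byte 0xD9 = 11011001 → 2-byte char #3 = D9 B7.
Offset 7: leading byte 0xE3 = 11100011 → 3-byte char #4 = E3 81 99.
Leading byte 0xE3 = 11100011 matches 1110xxxx → 3-byte sequence.
Byte 1: 0xE3 = 11100011, payload 0011 (4 bits).
Byte 2: 0x81 = 10000001 (10xxxxxx ✓), payload 000001.
Byte 3: 0x99 = 10011001 (10xxxxxx ✓), payload 011001.
Concatenate: 0011000001011001 = 0x3059 (16 bits → U+3059).

U+3059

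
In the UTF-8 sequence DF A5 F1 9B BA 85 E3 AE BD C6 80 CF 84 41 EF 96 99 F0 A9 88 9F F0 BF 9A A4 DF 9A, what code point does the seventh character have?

Offset 0: leading byte 0xDF = 11011111 → 2-byte char #1 = DF A5.
Offset 2: leading byte 0xF1 = 11110001 → 4-byte char #2 = F1 9B BA 85.
Offset 6: leading byte 0xE3 = 11100011 → 3-byte char #3 = E3 AE BD.
Offset 9: leading byte 0xC6 = 11000110 → 2-byte char #4 = C6 80.
Offset 11: leading byte 0xCF = 11001111 → 2-byte char #5 = CF 84.
Offset 13: leading byte 0x41 = 01000001 → 1-byte char #6 = 41.
Offset 14: leading byte 0xEF = 11101111 → 3-byte char #7 = EF 96 99.
Leading byte 0xEF = 11101111 matches 1110xxxx → 3-byte sequence.
Byte 1: 0xEF = 11101111, payload 1111 (4 bits).
Byte 2: 0x96 = 10010110 (10xxxxxx ✓), payload 010110.
Byte 3: 0x99 = 10011001 (10xxxxxx ✓), payload 011001.
Concatenate: 1111010110011001 = 0xF599 (16 bits → U+F599).

U+F599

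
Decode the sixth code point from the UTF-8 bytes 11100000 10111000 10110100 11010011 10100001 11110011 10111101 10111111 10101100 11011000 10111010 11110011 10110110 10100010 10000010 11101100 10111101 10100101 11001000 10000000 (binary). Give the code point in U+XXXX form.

Offset 0: leading byte 0xE0 = 11100000 → 3-byte char #1 = E0 B8 B4.
Offset 3: leading byte 0xD3 = 11010011 → 2-byte char #2 = D3 A1.
Offset 5: leading byte 0xF3 = 11110011 → 4-byte char #3 = F3 BD BF AC.
Offset 9: leading byte 0xD8 = 11011000 → 2-byte char #4 = D8 BA.
Offset 11: leading byte 0xF3 = 11110011 → 4-byte char #5 = F3 B6 A2 82.
Offset 15: leading byte 0xEC = 11101100 → 3-byte char #6 = EC BD A5.
Leading byte 0xEC = 11101100 matches 1110xxxx → 3-byte sequence.
Byte 1: 0xEC = 11101100, payload 1100 (4 bits).
Byte 2: 0xBD = 10111101 (10xxxxxx ✓), payload 111101.
Byte 3: 0xA5 = 10100101 (10xxxxxx ✓), payload 100101.
Concatenate: 1100111101100101 = 0xCF65 (16 bits → U+CF65).

U+CF65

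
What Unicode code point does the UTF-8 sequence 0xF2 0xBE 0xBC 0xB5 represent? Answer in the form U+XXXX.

Leading byte 0xF2 = 11110010 matches 11110xxx → 4-byte sequence.
Byte 1: 0xF2 = 11110010, payload 010 (3 bits).
Byte 2: 0xBE = 10111110 (10xxxxxx ✓), payload 111110.
Byte 3: 0xBC = 10111100 (10xxxxxx ✓), payload 111100.
Byte 4: 0xB5 = 10110101 (10xxxxxx ✓), payload 110101.
Concatenate: 010111110111100110101 = 0xBEF35 (21 bits → U+BEF35).

U+BEF35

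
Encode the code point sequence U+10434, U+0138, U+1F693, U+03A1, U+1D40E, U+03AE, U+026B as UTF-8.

F0 90 90 B4 C4 B8 F0 9F 9A 93 CE A1 F0 9D 90 8E CE AE C9 AB

U+10434: 4-byte form → F0 90 90 B4.
U+0138: 2-byte form → C4 B8.
U+1F693: 4-byte form → F0 9F 9A 93.
U+03A1: 2-byte form → CE A1.
U+1D40E: 4-byte form → F0 9D 90 8E.
U+03AE: 2-byte form → CE AE.
U+026B: 2-byte form → C9 AB.
Concatenated (20 bytes): F0 90 90 B4 C4 B8 F0 9F 9A 93 CE A1 F0 9D 90 8E CE AE C9 AB.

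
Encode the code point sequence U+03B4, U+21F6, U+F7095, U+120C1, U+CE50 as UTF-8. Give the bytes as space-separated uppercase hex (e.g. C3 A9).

CE B4 E2 87 B6 F3 B7 82 95 F0 92 83 81 EC B9 90

U+03B4: 2-byte form → CE B4.
U+21F6: 3-byte form → E2 87 B6.
U+F7095: 4-byte form → F3 B7 82 95.
U+120C1: 4-byte form → F0 92 83 81.
U+CE50: 3-byte form → EC B9 90.
Concatenated (16 bytes): CE B4 E2 87 B6 F3 B7 82 95 F0 92 83 81 EC B9 90.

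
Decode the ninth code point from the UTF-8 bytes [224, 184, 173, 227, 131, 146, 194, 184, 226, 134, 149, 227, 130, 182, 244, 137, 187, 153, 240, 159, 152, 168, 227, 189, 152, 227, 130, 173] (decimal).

U+30AD

Offset 0: leading byte 0xE0 = 11100000 → 3-byte char #1 = E0 B8 AD.
Offset 3: leading byte 0xE3 = 11100011 → 3-byte char #2 = E3 83 92.
Offset 6: leading byte 0xC2 = 11000010 → 2-byte char #3 = C2 B8.
Offset 8: leading byte 0xE2 = 11100010 → 3-byte char #4 = E2 86 95.
Offset 11: leading byte 0xE3 = 11100011 → 3-byte char #5 = E3 82 B6.
Offset 14: leading byte 0xF4 = 11110100 → 4-byte char #6 = F4 89 BB 99.
Offset 18: leading byte 0xF0 = 11110000 → 4-byte char #7 = F0 9F 98 A8.
Offset 22: leading byte 0xE3 = 11100011 → 3-byte char #8 = E3 BD 98.
Offset 25: leading byte 0xE3 = 11100011 → 3-byte char #9 = E3 82 AD.
Leading byte 0xE3 = 11100011 matches 1110xxxx → 3-byte sequence.
Byte 1: 0xE3 = 11100011, payload 0011 (4 bits).
Byte 2: 0x82 = 10000010 (10xxxxxx ✓), payload 000010.
Byte 3: 0xAD = 10101101 (10xxxxxx ✓), payload 101101.
Concatenate: 0011000010101101 = 0x30AD (16 bits → U+30AD).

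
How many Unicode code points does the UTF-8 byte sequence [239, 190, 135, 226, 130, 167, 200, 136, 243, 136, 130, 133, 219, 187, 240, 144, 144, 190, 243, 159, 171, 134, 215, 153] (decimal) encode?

Byte at offset 0: 0xEF = 11101111 → 3-byte char (#1). Advance 3.
Byte at offset 3: 0xE2 = 11100010 → 3-byte char (#2). Advance 3.
Byte at offset 6: 0xC8 = 11001000 → 2-byte char (#3). Advance 2.
Byte at offset 8: 0xF3 = 11110011 → 4-byte char (#4). Advance 4.
Byte at offset 12: 0xDB = 11011011 → 2-byte char (#5). Advance 2.
Byte at offset 14: 0xF0 = 11110000 → 4-byte char (#6). Advance 4.
Byte at offset 18: 0xF3 = 11110011 → 4-byte char (#7). Advance 4.
Byte at offset 22: 0xD7 = 11010111 → 2-byte char (#8). Advance 2.
Reached end at offset 24 after 8 code points.

8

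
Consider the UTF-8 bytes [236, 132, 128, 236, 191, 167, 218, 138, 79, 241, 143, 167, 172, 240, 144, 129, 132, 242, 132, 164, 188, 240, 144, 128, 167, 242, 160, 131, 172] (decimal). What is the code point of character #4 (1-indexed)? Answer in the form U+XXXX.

Offset 0: leading byte 0xEC = 11101100 → 3-byte char #1 = EC 84 80.
Offset 3: leading byte 0xEC = 11101100 → 3-byte char #2 = EC BF A7.
Offset 6: leading byte 0xDA = 11011010 → 2-byte char #3 = DA 8A.
Offset 8: leading byte 0x4F = 01001111 → 1-byte char #4 = 4F.
Leading byte 0x4F = 01001111 matches 0xxxxxxx → 1-byte sequence.
Byte 1: 0x4F = 01001111, payload 1001111 (7 bits).
Concatenate: 1001111 = 0x4F (7 bits → U+004F).

U+004F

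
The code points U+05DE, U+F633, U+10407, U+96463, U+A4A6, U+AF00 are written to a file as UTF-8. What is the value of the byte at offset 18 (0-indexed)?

0x80

U+05DE → 2-byte form D7 9E at offsets 0–1.
U+F633 → 3-byte form EF 98 B3 at offsets 2–4.
U+10407 → 4-byte form F0 90 90 87 at offsets 5–8.
U+96463 → 4-byte form F2 96 91 A3 at offsets 9–12.
U+A4A6 → 3-byte form EA 92 A6 at offsets 13–15.
U+AF00 → 3-byte form EA BC 80 at offsets 16–18.
Offset 18 falls in char 6's range; it's byte 3 of EA BC 80 = 0x80.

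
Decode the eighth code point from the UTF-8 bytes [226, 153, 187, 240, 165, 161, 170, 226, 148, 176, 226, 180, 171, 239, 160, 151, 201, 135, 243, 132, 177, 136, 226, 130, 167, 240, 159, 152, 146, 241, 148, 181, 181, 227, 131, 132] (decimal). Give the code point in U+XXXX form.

U+20A7

Offset 0: leading byte 0xE2 = 11100010 → 3-byte char #1 = E2 99 BB.
Offset 3: leading byte 0xF0 = 11110000 → 4-byte char #2 = F0 A5 A1 AA.
Offset 7: leading byte 0xE2 = 11100010 → 3-byte char #3 = E2 94 B0.
Offset 10: leading byte 0xE2 = 11100010 → 3-byte char #4 = E2 B4 AB.
Offset 13: leading byte 0xEF = 11101111 → 3-byte char #5 = EF A0 97.
Offset 16: leading byte 0xC9 = 11001001 → 2-byte char #6 = C9 87.
Offset 18: leading byte 0xF3 = 11110011 → 4-byte char #7 = F3 84 B1 88.
Offset 22: leading byte 0xE2 = 11100010 → 3-byte char #8 = E2 82 A7.
Leading byte 0xE2 = 11100010 matches 1110xxxx → 3-byte sequence.
Byte 1: 0xE2 = 11100010, payload 0010 (4 bits).
Byte 2: 0x82 = 10000010 (10xxxxxx ✓), payload 000010.
Byte 3: 0xA7 = 10100111 (10xxxxxx ✓), payload 100111.
Concatenate: 0010000010100111 = 0x20A7 (16 bits → U+20A7).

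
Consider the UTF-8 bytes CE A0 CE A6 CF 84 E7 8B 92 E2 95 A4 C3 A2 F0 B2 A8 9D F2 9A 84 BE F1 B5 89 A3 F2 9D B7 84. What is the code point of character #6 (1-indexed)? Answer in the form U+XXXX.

Offset 0: leading byte 0xCE = 11001110 → 2-byte char #1 = CE A0.
Offset 2: leading byte 0xCE = 11001110 → 2-byte char #2 = CE A6.
Offset 4: leading byte 0xCF = 11001111 → 2-byte char #3 = CF 84.
Offset 6: leading byte 0xE7 = 11100111 → 3-byte char #4 = E7 8B 92.
Offset 9: leading byte 0xE2 = 11100010 → 3-byte char #5 = E2 95 A4.
Offset 12: leading byte 0xC3 = 11000011 → 2-byte char #6 = C3 A2.
Leading byte 0xC3 = 11000011 matches 110xxxxx → 2-byte sequence.
Byte 1: 0xC3 = 11000011, payload 00011 (5 bits).
Byte 2: 0xA2 = 10100010 (10xxxxxx ✓), payload 100010.
Concatenate: 00011100010 = 0xE2 (11 bits → U+00E2).

U+00E2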